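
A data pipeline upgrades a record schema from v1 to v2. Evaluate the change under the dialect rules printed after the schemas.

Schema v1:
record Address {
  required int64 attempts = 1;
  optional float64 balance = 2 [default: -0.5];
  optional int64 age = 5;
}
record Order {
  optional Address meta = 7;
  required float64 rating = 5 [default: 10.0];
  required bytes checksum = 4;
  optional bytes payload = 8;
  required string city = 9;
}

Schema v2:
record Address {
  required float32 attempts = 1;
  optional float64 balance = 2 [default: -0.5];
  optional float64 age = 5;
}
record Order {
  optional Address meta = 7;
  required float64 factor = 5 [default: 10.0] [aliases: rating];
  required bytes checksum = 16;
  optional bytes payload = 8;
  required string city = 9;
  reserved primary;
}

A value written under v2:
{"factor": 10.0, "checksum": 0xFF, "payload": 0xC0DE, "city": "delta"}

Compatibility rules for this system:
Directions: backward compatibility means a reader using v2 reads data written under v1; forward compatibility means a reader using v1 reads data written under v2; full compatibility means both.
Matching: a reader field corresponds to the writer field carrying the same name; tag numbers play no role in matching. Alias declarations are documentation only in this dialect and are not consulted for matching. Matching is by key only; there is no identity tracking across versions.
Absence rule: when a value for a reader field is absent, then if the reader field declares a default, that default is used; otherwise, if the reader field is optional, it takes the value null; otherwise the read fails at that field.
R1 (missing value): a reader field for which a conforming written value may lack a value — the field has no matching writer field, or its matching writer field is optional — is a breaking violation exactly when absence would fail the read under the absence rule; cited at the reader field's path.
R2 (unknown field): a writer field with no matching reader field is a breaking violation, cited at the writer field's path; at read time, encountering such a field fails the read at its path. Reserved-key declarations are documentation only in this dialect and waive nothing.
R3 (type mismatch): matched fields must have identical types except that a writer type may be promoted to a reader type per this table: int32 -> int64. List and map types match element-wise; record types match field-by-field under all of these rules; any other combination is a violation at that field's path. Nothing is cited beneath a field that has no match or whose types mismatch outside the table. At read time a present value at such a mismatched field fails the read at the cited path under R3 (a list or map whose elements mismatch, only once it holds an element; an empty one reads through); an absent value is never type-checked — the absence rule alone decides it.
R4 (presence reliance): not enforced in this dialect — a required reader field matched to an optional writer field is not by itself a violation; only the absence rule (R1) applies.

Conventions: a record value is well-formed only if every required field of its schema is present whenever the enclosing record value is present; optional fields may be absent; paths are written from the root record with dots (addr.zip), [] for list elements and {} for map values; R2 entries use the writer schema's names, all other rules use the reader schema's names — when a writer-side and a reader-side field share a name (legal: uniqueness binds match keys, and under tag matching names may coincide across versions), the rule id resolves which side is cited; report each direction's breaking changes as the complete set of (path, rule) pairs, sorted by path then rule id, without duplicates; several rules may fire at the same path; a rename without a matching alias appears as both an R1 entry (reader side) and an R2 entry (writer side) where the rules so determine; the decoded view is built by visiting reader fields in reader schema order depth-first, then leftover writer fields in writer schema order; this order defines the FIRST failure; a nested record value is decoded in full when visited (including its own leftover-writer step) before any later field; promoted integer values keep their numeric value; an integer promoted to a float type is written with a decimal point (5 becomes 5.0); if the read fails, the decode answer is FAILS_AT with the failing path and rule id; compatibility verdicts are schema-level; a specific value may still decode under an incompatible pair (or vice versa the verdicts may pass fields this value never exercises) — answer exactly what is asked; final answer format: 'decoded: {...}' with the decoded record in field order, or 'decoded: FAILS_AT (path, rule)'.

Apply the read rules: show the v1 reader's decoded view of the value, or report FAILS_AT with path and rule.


each type pair in Order: writer, then reader
migrating the Order value to v1:
  meta := null (not supplied -> null)
  rating := 10.0 (no value, default fills)
  checksum := 0xFF
  payload := 0xC0DE
  city := "delta"
  read fails at factor under R2 (unknown field)
  => FAILS_AT (factor, R2)
diffs on Order not affecting the asked answer:
  field age in record Address: type int64 changed to float64 -> shifts the Order verdicts, not this decode
  field checksum in record Order: tag 4 changed to 16 -> no rule fires on it and the decoded Order view is identical with or without it
  field attempts in record Address: type int64 changed to float32 -> shifts the Order verdicts, not this decode

decoded: FAILS_AT (factor, R2)


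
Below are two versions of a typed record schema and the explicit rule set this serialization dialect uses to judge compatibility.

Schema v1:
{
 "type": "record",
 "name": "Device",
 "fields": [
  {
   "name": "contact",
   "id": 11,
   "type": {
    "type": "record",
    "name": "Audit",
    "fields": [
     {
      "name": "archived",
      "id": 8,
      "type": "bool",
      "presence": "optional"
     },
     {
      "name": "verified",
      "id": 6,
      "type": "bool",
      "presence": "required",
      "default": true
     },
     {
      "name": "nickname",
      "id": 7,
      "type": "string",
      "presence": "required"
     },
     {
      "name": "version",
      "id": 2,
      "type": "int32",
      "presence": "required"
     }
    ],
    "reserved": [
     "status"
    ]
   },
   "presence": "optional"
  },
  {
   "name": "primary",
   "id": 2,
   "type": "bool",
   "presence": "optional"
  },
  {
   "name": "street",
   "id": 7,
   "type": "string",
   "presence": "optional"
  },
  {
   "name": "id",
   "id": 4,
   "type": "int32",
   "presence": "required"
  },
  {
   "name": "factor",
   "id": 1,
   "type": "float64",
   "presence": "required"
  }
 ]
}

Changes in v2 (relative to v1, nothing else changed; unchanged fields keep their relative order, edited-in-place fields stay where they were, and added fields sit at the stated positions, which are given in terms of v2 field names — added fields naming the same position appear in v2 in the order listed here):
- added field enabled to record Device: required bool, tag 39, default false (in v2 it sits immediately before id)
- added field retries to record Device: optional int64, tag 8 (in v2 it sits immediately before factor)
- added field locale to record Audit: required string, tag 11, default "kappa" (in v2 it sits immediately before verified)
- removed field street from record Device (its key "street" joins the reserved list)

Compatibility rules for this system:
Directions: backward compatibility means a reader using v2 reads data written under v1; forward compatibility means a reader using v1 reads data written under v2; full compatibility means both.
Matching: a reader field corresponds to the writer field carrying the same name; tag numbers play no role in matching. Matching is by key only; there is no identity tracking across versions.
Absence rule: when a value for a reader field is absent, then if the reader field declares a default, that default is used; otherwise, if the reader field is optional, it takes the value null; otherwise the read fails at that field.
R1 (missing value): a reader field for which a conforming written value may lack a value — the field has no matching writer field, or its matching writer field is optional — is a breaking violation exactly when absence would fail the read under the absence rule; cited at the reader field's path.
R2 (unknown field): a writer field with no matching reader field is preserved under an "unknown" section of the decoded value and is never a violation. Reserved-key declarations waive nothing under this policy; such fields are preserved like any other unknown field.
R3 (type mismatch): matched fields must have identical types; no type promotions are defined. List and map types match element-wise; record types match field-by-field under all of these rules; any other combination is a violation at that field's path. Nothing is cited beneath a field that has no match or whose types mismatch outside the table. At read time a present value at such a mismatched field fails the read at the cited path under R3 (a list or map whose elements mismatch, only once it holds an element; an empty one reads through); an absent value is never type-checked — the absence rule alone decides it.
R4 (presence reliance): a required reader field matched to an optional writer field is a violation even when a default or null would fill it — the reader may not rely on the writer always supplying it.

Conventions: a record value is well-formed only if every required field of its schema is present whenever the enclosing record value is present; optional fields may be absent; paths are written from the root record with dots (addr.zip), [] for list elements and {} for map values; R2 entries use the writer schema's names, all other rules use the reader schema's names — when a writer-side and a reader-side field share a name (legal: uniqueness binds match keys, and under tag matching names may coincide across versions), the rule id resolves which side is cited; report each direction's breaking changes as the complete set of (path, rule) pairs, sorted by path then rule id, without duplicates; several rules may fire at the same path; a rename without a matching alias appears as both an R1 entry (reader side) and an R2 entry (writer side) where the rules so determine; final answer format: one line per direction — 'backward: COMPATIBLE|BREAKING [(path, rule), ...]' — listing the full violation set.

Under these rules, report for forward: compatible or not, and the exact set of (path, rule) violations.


in Device below, arrows point writer -> reader
checking forward for Device: reader v1 against writer v2:
  writer optional, Audit -> Audit: reader contact maps from writer contact
  writer optional, bool -> bool: reader primary maps from writer primary
  no writer field matches reader street
  writer required, int32 -> int32: reader id maps from writer id
  writer required, float64 -> float64: reader factor maps from writer factor
  writer field enabled has no reader counterpart
  writer field retries has no reader counterpart
  writer optional, bool -> bool: reader contact.archived maps from writer contact.archived
  writer required, bool -> bool: reader contact.verified maps from writer contact.verified
  writer required, string -> string: reader contact.nickname maps from writer contact.nickname
  writer required, int32 -> int32: reader contact.version maps from writer contact.version
  writer field contact.locale has no reader counterpart
  => forward: COMPATIBLE
the other Device changes do not affect what is asked:
  added field locale to record Audit: required string, tag 11, default "kappa" (in v2 it sits immediately before verified) -> inert for the asked Device verdict: nothing fires
  added field retries to record Device: optional int64, tag 8 (in v2 it sits immediately before factor) -> inert for the asked Device verdict: nothing fires
  added field enabled to record Device: required bool, tag 39, default false (in v2 it sits immediately before id) -> inert for the asked Device verdict: nothing fires
  removed field street from record Device (its key "street" joins the reserved list) -> inert for the asked Device verdict: nothing fires

forward: COMPATIBLE []


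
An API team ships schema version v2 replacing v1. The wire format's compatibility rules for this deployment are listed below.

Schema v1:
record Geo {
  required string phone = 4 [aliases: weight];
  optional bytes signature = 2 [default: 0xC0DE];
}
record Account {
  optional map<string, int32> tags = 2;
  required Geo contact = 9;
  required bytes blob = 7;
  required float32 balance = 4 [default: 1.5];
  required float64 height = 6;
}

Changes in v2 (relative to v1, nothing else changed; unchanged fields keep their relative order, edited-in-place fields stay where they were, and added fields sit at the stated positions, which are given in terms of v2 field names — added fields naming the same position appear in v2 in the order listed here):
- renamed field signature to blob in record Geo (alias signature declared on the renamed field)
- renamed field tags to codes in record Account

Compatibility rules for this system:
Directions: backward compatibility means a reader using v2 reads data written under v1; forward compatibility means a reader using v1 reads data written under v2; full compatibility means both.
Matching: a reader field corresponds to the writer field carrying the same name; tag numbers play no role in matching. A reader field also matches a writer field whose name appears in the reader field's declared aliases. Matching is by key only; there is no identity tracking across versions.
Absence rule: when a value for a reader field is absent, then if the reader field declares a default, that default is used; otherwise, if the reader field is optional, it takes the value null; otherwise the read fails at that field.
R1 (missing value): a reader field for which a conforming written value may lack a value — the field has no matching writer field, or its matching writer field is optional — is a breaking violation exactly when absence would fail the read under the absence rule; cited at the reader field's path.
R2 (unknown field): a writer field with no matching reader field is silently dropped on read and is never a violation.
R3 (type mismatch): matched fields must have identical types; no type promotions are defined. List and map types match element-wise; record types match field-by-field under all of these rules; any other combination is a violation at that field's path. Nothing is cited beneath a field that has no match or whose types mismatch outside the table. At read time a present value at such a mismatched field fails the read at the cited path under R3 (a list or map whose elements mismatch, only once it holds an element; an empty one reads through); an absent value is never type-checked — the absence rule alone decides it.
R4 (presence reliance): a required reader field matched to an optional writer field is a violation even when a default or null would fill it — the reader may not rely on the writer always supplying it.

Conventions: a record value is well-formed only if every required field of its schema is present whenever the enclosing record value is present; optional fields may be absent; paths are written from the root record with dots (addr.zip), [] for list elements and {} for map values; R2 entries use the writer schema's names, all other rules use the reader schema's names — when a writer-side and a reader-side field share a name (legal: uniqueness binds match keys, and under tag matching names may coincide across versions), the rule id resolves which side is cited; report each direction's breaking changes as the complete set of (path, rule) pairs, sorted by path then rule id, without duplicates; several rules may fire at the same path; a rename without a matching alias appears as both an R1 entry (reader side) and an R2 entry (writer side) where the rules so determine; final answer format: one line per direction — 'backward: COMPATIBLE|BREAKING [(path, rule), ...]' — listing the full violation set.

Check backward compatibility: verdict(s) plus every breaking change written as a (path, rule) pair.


the writer's type comes first in each Account pair
backward analysis of Account with v2 as reader and v1 as writer:
  codes: no writer match
  contact <- contact (Geo -> Geo, writer required)
  blob <- blob (bytes -> bytes, writer required)
  balance <- balance (float32 -> float32, writer required)
  height <- height (float64 -> float64, writer required)
  leftover writer field: tags
  contact.phone <- contact.phone (string -> string, writer required)
  contact.blob <- contact.signature (bytes -> bytes, writer optional)
  => backward verdict for Account: COMPATIBLE, no violations
the other Account changes do not affect what is asked:
  renamed field signature to blob in record Geo (alias signature declared on the renamed field) -> no rule fires on it in Account's dialect; the asked verdict holds
  renamed field tags to codes in record Account -> no rule fires on it in Account's dialect; the asked verdict holds

backward: COMPATIBLE []


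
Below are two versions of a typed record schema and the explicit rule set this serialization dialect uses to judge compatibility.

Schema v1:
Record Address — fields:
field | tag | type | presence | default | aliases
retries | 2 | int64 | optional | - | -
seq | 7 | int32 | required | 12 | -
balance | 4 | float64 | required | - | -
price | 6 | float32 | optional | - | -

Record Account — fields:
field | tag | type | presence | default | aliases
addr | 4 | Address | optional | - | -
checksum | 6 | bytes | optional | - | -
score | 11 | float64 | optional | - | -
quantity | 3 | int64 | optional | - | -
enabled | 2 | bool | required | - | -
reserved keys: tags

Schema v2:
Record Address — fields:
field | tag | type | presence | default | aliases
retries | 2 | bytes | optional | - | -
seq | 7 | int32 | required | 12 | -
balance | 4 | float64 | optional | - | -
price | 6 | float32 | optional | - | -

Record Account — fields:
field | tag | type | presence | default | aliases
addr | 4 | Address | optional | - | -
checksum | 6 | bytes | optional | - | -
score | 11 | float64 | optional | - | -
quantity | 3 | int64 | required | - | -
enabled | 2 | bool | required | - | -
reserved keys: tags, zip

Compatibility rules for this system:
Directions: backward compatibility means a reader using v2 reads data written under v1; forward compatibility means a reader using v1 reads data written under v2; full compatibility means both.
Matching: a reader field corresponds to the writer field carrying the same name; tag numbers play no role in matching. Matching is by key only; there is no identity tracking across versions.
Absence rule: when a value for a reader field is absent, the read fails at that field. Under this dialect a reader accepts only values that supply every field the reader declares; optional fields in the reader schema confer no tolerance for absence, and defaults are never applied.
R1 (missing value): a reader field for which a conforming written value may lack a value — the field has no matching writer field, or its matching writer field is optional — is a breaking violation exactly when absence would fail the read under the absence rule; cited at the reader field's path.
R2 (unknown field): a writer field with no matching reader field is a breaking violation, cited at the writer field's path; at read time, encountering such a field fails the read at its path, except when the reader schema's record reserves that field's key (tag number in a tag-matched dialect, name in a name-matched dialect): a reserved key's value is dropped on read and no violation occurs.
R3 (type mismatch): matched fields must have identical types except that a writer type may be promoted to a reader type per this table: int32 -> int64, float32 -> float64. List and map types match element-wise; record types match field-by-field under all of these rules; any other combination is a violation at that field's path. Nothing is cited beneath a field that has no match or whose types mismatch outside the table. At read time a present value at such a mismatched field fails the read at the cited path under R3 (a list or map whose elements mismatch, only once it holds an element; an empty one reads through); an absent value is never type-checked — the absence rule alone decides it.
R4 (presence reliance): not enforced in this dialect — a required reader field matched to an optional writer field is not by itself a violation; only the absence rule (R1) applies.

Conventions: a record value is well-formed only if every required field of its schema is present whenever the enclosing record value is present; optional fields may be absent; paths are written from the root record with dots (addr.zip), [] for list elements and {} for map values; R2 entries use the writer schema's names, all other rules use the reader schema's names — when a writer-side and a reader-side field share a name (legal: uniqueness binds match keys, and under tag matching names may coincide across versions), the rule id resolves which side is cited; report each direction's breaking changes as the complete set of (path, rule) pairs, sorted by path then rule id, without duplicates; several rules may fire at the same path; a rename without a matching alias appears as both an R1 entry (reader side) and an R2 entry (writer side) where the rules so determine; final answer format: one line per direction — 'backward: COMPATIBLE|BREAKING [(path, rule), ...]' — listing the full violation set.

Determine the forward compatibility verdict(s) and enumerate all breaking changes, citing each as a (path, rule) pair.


arrows below run writer -> reader for Account
forward on Account — v1 reading data written by v2:
  Address -> Address, writer optional: addr aligns to addr
  bytes -> bytes, writer optional: checksum aligns to checksum
  float64 -> float64, writer optional: score aligns to score
  int64 -> int64, writer required: quantity aligns to quantity
  bool -> bool, writer required: enabled aligns to enabled
  bytes -> int64, writer optional: addr.retries aligns to addr.retries
  int32 -> int32, writer required: addr.seq aligns to addr.seq
  float64 -> float64, writer optional: addr.balance aligns to addr.balance
  float32 -> float32, writer optional: addr.price aligns to addr.price
  breaking: (addr, R1)
  breaking: (addr.balance, R1)
  breaking: (addr.price, R1)
  breaking: (addr.retries, R1)
  breaking: (addr.retries, R3)
  breaking: (checksum, R1)
  breaking: (score, R1)
  => forward verdict for Account: BREAKING, 7 violation(s)

forward: BREAKING [(addr, R1), (addr.balance, R1), (addr.price, R1), (addr.retries, R1), (addr.retries, R3), (checksum, R1), (score, R1)]


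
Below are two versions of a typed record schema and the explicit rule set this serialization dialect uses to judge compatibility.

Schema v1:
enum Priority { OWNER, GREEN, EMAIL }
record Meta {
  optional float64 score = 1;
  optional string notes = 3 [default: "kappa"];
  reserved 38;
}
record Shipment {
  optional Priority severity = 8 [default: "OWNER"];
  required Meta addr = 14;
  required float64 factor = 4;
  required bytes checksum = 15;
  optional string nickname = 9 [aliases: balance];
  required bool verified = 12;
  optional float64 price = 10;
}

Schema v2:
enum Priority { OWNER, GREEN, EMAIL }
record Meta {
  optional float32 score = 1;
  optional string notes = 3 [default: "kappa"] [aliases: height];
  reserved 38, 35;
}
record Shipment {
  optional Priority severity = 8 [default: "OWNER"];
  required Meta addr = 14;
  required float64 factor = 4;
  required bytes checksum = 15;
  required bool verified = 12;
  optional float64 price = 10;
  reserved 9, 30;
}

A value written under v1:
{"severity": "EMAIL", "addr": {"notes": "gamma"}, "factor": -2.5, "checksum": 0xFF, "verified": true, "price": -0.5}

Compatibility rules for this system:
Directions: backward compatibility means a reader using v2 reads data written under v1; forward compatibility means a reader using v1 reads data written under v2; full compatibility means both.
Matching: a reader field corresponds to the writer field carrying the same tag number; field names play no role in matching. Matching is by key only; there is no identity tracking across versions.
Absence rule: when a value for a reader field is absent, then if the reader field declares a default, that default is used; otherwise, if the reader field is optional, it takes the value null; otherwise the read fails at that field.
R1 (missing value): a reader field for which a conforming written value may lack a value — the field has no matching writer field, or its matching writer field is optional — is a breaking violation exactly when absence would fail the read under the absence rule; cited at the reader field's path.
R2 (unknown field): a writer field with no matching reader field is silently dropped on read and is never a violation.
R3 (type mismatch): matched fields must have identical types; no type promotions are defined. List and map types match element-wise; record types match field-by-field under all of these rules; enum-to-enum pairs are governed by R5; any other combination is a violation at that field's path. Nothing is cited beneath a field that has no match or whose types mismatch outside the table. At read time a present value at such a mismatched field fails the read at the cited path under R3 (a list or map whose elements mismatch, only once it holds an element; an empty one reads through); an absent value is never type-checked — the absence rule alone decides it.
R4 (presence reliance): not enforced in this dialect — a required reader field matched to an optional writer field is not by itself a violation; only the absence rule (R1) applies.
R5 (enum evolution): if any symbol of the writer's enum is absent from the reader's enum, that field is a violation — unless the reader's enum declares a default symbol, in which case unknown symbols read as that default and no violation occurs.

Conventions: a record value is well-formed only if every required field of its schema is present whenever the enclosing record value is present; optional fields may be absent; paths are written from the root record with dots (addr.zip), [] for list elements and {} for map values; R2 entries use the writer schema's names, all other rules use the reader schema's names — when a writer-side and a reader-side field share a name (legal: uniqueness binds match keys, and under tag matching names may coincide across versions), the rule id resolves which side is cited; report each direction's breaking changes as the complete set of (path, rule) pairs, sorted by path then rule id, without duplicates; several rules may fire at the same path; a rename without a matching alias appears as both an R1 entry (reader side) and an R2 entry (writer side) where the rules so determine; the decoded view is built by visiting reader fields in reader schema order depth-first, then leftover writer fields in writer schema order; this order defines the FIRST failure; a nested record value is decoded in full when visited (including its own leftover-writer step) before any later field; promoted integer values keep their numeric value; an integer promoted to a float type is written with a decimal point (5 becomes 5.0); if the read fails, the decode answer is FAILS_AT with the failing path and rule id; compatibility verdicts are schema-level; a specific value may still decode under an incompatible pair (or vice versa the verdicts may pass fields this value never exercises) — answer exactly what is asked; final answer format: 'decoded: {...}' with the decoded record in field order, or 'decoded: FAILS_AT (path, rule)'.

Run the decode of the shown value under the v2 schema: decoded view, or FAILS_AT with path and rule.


decoded: {"severity": "EMAIL", "addr": {"score": null, "notes": "gamma"}, "factor": -2.5, "checksum": 0xFF, "verified": true, "price": -0.5}

in Shipment below, arrows point writer -> reader
decoding the Shipment value with the v2 reader:
  severity := "EMAIL"
  addr.score := null (not supplied -> null)
  addr.notes := "gamma"
  factor := -2.5
  checksum := 0xFF
  verified := true
  price := -0.5
  => decoded: {"severity": "EMAIL", "addr": {"score": null, "notes": "gamma"}, "factor": -2.5, "checksum": 0xFF, "verified": true, "price": -0.5}
the other Shipment changes do not affect what is asked:
  field score in record Meta: type float64 changed to float32 -> shifts the Shipment verdicts, not this decode


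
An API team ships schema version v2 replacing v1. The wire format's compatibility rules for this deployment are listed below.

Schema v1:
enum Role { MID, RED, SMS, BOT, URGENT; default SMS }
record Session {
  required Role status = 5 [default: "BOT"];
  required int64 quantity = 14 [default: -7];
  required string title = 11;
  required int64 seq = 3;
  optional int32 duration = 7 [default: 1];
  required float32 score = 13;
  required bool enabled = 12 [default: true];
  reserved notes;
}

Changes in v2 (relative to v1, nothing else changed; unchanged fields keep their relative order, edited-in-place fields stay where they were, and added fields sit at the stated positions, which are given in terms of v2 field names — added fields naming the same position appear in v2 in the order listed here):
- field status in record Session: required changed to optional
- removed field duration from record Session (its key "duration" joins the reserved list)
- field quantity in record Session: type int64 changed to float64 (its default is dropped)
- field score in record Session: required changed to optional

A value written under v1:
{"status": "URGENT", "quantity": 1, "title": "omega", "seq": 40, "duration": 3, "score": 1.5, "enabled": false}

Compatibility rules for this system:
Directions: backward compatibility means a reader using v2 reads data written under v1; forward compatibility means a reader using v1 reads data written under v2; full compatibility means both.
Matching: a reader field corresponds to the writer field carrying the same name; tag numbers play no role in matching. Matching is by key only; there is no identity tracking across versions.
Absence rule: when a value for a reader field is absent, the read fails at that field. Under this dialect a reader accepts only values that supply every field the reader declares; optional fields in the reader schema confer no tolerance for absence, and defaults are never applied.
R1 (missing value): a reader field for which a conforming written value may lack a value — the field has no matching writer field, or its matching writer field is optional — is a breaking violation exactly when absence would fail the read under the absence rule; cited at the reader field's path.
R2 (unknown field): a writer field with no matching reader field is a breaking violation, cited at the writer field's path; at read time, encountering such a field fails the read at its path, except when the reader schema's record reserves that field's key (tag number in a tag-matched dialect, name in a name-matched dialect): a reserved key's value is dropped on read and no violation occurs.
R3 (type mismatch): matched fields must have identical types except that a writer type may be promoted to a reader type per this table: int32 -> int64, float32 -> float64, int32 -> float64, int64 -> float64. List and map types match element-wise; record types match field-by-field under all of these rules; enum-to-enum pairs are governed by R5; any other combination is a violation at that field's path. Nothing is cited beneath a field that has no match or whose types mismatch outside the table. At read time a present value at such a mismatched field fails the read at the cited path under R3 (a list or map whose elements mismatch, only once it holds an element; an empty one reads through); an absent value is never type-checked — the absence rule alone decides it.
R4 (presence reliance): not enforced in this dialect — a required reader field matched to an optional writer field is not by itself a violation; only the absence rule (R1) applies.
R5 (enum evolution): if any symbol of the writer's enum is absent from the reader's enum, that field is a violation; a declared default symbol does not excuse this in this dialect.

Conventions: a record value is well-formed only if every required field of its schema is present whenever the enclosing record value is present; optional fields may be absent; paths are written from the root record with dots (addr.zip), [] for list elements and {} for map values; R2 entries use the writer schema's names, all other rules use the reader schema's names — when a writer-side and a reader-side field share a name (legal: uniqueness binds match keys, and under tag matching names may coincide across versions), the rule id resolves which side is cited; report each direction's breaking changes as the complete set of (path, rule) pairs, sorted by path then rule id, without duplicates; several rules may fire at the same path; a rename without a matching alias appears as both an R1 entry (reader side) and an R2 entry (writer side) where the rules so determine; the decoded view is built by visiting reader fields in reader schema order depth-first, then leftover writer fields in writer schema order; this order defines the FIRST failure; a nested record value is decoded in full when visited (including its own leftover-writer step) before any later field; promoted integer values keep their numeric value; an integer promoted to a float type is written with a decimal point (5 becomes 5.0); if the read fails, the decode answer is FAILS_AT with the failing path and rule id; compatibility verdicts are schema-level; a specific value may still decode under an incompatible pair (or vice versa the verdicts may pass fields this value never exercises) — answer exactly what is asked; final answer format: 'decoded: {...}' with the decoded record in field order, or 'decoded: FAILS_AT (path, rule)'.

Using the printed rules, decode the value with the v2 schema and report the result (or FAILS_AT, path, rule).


decoded: {"status": "URGENT", "quantity": 1.0, "title": "omega", "seq": 40, "score": 1.5, "enabled": false}

in Session below, arrows point writer -> reader
decoding the Session value with the v2 reader:
  status := "URGENT"
  quantity := 1.0 (int64 -> float64)
  title := "omega"
  seq := 40
  score := 1.5
  enabled := false
  writer duration: reserved -> dropped
  => decoded: {"status": "URGENT", "quantity": 1.0, "title": "omega", "seq": 40, "score": 1.5, "enabled": false}
ruling out the remaining Session differences:
  field status in record Session: required changed to optional -> matters for Session compatibility verdicts, not for this value's decode
  field quantity in record Session: type int64 changed to float64 (its default is dropped) -> matters for Session compatibility verdicts, not for this value's decode
  field score in record Session: required changed to optional -> matters for Session compatibility verdicts, not for this value's decode


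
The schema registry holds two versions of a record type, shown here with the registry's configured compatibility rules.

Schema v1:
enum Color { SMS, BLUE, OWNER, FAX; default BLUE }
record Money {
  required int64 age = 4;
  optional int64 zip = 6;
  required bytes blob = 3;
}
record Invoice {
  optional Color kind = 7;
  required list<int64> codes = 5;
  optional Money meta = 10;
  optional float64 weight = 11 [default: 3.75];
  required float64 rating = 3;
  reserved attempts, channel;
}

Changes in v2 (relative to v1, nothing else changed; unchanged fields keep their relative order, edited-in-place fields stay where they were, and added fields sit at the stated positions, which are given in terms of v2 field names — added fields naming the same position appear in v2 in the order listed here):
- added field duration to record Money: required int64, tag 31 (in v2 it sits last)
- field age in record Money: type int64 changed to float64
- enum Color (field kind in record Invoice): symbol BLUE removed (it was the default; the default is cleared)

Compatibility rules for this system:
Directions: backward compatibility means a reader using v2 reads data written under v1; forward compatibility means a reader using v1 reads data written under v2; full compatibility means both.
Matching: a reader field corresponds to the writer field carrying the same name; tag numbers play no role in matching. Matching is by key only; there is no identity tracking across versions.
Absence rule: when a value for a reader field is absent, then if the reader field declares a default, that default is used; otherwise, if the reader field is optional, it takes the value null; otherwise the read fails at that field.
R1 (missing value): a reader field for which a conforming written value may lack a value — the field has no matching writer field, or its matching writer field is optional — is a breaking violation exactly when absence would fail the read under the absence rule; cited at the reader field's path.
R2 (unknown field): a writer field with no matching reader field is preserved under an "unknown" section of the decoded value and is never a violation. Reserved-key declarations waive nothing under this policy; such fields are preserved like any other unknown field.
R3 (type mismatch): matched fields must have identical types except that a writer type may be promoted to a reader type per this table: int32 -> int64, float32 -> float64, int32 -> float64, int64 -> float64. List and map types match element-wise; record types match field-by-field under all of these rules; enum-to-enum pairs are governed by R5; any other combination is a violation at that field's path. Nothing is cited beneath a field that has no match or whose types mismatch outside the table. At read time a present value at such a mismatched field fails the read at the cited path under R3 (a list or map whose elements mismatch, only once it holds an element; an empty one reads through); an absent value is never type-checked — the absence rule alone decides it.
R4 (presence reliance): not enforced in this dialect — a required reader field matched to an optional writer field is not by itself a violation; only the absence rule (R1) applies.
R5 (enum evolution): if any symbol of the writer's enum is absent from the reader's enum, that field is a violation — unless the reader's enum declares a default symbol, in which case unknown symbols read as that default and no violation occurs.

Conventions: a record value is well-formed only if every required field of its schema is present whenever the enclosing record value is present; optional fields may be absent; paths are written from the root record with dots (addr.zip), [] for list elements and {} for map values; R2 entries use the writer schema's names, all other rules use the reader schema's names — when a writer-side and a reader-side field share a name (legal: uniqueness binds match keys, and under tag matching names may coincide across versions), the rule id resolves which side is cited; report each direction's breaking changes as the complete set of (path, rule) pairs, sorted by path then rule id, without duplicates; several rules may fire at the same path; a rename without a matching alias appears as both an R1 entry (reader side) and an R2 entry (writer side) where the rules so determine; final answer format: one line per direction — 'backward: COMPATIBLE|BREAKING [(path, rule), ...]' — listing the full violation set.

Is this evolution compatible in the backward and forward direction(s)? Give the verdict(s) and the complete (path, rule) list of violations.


backward: BREAKING [(kind, R5), (meta.duration, R1)]; forward: BREAKING [(meta.age, R3)]

in Invoice below, arrows point writer -> reader
backward for Invoice (reader v2, writer v1):
  kind: Color -> Color, writer optional; from kind
  codes: list<int64> -> list<int64>, writer required; from codes
  meta: Money -> Money, writer optional; from meta
  weight: float64 -> float64, writer optional; from weight
  rating: float64 -> float64, writer required; from rating
  meta.age: int64 -> float64, writer required; from meta.age
  meta.zip: int64 -> int64, writer optional; from meta.zip
  meta.blob: bytes -> bytes, writer required; from meta.blob
  no writer field matches reader meta.duration
  R5 fires at kind
  R1 fires at meta.duration
  => backward: BREAKING (2)
forward for Invoice (reader v1, writer v2):
  kind: Color -> Color, writer optional; from kind
  codes: list<int64> -> list<int64>, writer required; from codes
  meta: Money -> Money, writer optional; from meta
  weight: float64 -> float64, writer optional; from weight
  rating: float64 -> float64, writer required; from rating
  meta.age: float64 -> int64, writer required; from meta.age
  meta.zip: int64 -> int64, writer optional; from meta.zip
  meta.blob: bytes -> bytes, writer required; from meta.blob
  meta.duration (writer side), unknown to reader
  R3 fires at meta.age
  => forward: BREAKING (1)
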